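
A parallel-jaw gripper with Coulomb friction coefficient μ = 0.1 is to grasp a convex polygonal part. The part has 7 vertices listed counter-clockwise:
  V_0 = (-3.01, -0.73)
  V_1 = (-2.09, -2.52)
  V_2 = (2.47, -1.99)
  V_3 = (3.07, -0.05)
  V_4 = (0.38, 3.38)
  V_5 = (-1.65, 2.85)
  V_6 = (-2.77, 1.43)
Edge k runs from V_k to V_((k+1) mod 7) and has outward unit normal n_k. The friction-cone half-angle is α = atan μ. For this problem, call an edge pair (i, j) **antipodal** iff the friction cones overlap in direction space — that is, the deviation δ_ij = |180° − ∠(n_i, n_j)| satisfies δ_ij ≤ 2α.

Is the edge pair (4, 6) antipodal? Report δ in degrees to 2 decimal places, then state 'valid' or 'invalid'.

α = atan 0.1 = 5.71°;  2α = 11.42°
edge 4: e_4 = (-2.03, -0.53);  n_4 = (-0.2526, +0.9676)
edge 6: e_6 = (-0.24, -2.16);  n_6 = (-0.9939, +0.1104)
∠(n_4, n_6) = 69.03°
δ = |180° − 69.03°| = 110.97°
110.97° > 2α = 11.42°  →  invalid

δ = 110.97°, invalid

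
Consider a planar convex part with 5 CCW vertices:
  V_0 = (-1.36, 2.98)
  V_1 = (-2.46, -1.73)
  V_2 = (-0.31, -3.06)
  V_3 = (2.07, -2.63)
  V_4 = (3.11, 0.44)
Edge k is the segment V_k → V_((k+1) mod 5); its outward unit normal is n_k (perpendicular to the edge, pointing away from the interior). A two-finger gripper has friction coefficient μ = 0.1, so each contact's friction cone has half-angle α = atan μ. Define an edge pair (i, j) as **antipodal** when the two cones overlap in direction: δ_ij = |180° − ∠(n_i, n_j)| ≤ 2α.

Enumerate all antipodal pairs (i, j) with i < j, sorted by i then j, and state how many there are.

α = atan 0.1 = 5.71°;  2α = 11.42°
n_0 = (-0.9738, +0.2274)
n_1 = (-0.5261, -0.8504)
n_2 = (+0.1778, -0.9841)
n_3 = (+0.9471, -0.3209)
n_4 = (+0.4940, +0.8694)
  (0,1): δ = 108.60°  ·
  (0,2): δ = 66.61°  ·
  (0,3): δ = 5.57°  ✓
  (0,4): δ = 73.54°  ·
  (1,2): δ = 138.02°  ·
  (1,3): δ = 76.97°  ·
  (1,4): δ = 2.13°  ✓
  (2,3): δ = 118.96°  ·
  (2,4): δ = 39.85°  ·
  (3,4): δ = 100.89°  ·
antipodal pairs: 2

count = 2; pairs: (0,3), (1,4)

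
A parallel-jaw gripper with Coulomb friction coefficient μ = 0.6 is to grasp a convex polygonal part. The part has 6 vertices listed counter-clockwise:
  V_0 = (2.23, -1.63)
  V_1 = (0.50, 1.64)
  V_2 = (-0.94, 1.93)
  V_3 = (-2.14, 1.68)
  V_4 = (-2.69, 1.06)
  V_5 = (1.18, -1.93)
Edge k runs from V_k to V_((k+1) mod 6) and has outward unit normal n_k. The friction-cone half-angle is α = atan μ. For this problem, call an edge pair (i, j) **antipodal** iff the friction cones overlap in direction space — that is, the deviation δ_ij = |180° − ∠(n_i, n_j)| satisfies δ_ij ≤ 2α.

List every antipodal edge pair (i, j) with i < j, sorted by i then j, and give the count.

α = atan 0.6 = 30.96°;  2α = 61.93°
n_0 = (+0.8839, +0.4676)
n_1 = (+0.1974, +0.9803)
n_2 = (-0.2040, +0.9790)
n_3 = (-0.7481, +0.6636)
n_4 = (-0.6114, -0.7913)
n_5 = (+0.2747, -0.9615)
  (0,1): δ = 129.27°  ·
  (0,2): δ = 106.11°  ·
  (0,3): δ = 69.46°  ·
  (0,4): δ = 24.43°  ✓
  (0,5): δ = 78.06°  ·
  (1,2): δ = 156.85°  ·
  (1,3): δ = 120.19°  ·
  (1,4): δ = 26.30°  ✓
  (1,5): δ = 27.33°  ✓
  (2,3): δ = 143.34°  ·
  (2,4): δ = 49.46°  ✓
  (2,5): δ = 4.18°  ✓
  (3,4): δ = 86.11°  ·
  (3,5): δ = 32.48°  ✓
  (4,5): δ = 126.36°  ·
antipodal pairs: 6

count = 6; pairs: (0,4), (1,4), (1,5), (2,4), (2,5), (3,5)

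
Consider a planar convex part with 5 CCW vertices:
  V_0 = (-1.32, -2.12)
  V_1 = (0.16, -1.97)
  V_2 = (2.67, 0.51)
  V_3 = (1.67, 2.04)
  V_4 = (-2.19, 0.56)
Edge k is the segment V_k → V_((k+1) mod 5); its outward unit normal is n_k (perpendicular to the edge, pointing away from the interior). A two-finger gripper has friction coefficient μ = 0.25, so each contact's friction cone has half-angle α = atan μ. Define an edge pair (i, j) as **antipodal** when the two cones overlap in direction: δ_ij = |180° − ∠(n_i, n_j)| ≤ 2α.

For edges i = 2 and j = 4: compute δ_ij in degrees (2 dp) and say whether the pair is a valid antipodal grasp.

δ = 15.18°, valid

α = atan 0.25 = 14.04°;  2α = 28.07°
edge 2: e_2 = (-1.00, +1.53);  n_2 = (+0.8371, +0.5471)
edge 4: e_4 = (+0.87, -2.68);  n_4 = (-0.9511, -0.3088)
∠(n_2, n_4) = 164.82°
δ = |180° − 164.82°| = 15.18°
15.18° ≤ 2α = 28.07°  →  valid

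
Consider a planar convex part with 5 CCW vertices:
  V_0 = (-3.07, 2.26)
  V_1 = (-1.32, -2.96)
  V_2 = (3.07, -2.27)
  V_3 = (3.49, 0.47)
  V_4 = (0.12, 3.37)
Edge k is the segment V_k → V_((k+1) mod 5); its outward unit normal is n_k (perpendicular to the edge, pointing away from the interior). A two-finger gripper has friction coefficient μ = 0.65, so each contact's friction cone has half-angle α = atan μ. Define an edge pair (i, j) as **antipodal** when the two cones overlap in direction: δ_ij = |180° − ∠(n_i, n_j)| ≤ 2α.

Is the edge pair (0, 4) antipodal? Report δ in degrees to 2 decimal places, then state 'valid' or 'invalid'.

α = atan 0.65 = 33.02°;  2α = 66.05°
edge 0: e_0 = (+1.75, -5.22);  n_0 = (-0.9481, -0.3179)
edge 4: e_4 = (-3.19, -1.11);  n_4 = (-0.3286, +0.9445)
∠(n_0, n_4) = 89.35°
δ = |180° − 89.35°| = 90.65°
90.65° > 2α = 66.05°  →  invalid

δ = 90.65°, invalid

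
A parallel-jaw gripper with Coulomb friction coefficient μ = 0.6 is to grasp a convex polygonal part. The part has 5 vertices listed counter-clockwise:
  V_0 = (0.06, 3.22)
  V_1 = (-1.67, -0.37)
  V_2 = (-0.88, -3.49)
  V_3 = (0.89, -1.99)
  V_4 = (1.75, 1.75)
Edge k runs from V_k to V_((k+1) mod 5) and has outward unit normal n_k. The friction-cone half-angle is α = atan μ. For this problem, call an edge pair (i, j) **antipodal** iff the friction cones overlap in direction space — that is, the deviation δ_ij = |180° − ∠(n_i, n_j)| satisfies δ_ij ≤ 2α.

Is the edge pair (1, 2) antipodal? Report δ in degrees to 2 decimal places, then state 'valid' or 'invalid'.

α = atan 0.6 = 30.96°;  2α = 61.93°
edge 1: e_1 = (+0.79, -3.12);  n_1 = (-0.9694, -0.2455)
edge 2: e_2 = (+1.77, +1.50);  n_2 = (+0.6465, -0.7629)
∠(n_1, n_2) = 116.07°
δ = |180° − 116.07°| = 63.93°
63.93° > 2α = 61.93°  →  invalid

δ = 63.93°, invalid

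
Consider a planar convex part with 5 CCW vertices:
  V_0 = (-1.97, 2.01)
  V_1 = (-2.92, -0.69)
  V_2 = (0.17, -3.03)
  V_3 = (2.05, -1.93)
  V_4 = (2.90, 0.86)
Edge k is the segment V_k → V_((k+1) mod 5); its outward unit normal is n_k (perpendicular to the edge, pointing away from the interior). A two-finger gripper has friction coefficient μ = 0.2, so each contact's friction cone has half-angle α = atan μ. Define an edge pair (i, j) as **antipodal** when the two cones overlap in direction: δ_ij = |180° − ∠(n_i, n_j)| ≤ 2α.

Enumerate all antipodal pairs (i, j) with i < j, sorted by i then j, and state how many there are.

α = atan 0.2 = 11.31°;  2α = 22.62°
n_0 = (-0.9433, +0.3319)
n_1 = (-0.6037, -0.7972)
n_2 = (+0.5050, -0.8631)
n_3 = (+0.9566, -0.2914)
n_4 = (+0.2298, +0.9732)
  (0,1): δ = 107.75°  ·
  (0,2): δ = 40.28°  ·
  (0,3): δ = 2.44°  ✓
  (0,4): δ = 96.10°  ·
  (1,2): δ = 112.53°  ·
  (1,3): δ = 69.81°  ·
  (1,4): δ = 23.85°  ·
  (2,3): δ = 137.28°  ·
  (2,4): δ = 43.62°  ·
  (3,4): δ = 86.34°  ·
antipodal pairs: 1

count = 1; pairs: (0,3)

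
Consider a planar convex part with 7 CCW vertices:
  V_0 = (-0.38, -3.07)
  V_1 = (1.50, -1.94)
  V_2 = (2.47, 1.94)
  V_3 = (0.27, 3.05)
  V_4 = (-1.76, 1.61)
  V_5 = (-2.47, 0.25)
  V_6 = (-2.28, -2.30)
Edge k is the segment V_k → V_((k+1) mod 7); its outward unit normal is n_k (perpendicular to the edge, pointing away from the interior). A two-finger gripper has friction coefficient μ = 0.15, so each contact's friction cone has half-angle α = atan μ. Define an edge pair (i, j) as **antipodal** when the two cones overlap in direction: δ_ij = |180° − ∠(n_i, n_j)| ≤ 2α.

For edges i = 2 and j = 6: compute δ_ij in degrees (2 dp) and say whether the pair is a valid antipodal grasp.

α = atan 0.15 = 8.53°;  2α = 17.06°
edge 2: e_2 = (-2.20, +1.11);  n_2 = (+0.4505, +0.8928)
edge 6: e_6 = (+1.90, -0.77);  n_6 = (-0.3756, -0.9268)
∠(n_2, n_6) = 175.29°
δ = |180° − 175.29°| = 4.71°
4.71° ≤ 2α = 17.06°  →  valid

δ = 4.71°, valid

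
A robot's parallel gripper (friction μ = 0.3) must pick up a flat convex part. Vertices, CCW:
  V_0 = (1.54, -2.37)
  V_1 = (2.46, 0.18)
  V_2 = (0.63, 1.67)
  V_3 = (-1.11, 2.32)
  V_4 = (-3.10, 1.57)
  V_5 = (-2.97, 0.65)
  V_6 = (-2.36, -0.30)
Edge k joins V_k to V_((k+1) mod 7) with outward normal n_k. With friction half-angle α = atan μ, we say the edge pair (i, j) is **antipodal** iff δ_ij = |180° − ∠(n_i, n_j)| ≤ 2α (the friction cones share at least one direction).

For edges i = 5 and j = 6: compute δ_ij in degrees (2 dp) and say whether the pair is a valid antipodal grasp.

δ = 150.66°, invalid

α = atan 0.3 = 16.70°;  2α = 33.40°
edge 5: e_5 = (+0.61, -0.95);  n_5 = (-0.8415, -0.5403)
edge 6: e_6 = (+3.90, -2.07);  n_6 = (-0.4688, -0.8833)
∠(n_5, n_6) = 29.34°
δ = |180° − 29.34°| = 150.66°
150.66° > 2α = 33.40°  →  invalid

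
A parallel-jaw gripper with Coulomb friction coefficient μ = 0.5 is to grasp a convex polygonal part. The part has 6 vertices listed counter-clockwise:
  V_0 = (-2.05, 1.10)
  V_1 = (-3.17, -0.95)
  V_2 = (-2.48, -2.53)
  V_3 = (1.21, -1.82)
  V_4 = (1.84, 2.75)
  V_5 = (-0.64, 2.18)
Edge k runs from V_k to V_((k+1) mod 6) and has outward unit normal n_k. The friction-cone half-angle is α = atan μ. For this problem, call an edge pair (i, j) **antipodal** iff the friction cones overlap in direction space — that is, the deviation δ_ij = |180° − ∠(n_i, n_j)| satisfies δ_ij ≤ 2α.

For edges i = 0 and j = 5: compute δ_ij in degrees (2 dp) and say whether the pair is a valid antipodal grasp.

α = atan 0.5 = 26.57°;  2α = 53.13°
edge 0: e_0 = (-1.12, -2.05);  n_0 = (-0.8776, +0.4795)
edge 5: e_5 = (-1.41, -1.08);  n_5 = (-0.6081, +0.7939)
∠(n_0, n_5) = 23.90°
δ = |180° − 23.90°| = 156.10°
156.10° > 2α = 53.13°  →  invalid

δ = 156.10°, invalid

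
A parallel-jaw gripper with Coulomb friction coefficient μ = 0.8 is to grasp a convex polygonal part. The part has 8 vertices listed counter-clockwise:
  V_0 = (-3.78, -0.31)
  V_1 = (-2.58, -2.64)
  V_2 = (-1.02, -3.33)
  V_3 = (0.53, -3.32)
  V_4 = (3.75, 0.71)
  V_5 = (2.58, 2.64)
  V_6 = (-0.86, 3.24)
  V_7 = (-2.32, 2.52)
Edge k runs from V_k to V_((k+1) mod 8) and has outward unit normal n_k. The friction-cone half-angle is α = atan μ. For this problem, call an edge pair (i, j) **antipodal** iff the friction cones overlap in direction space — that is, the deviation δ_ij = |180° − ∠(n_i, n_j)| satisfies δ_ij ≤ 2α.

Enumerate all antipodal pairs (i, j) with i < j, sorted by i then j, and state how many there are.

count = 14; pairs: (0,3), (0,4), (0,5), (1,4), (1,5), (1,6), (2,4), (2,5), (2,6), (2,7), (3,5), (3,6), (3,7), (4,7)

α = atan 0.8 = 38.66°;  2α = 77.32°
n_0 = (-0.8890, -0.4579)
n_1 = (-0.4045, -0.9145)
n_2 = (+0.0065, -1.0000)
n_3 = (+0.7812, -0.6242)
n_4 = (+0.8551, +0.5184)
n_5 = (+0.1718, +0.9851)
n_6 = (-0.4423, +0.8969)
n_7 = (-0.8887, +0.4585)
  (0,1): δ = 141.11°  ·
  (0,2): δ = 116.88°  ·
  (0,3): δ = 65.87°  ✓
  (0,4): δ = 3.98°  ✓
  (0,5): δ = 52.86°  ✓
  (0,6): δ = 89.00°  ·
  (0,7): δ = 125.46°  ·
  (1,2): δ = 155.77°  ·
  (1,3): δ = 104.76°  ·
  (1,4): δ = 34.91°  ✓
  (1,5): δ = 13.97°  ✓
  (1,6): δ = 50.11°  ✓
  (1,7): δ = 86.57°  ·
  (2,3): δ = 128.99°  ·
  (2,4): δ = 59.14°  ✓
  (2,5): δ = 10.26°  ✓
  (2,6): δ = 25.88°  ✓
  (2,7): δ = 62.34°  ✓
  (3,4): δ = 110.15°  ·
  (3,5): δ = 61.27°  ✓
  (3,6): δ = 25.12°  ✓
  (3,7): δ = 11.34°  ✓
  (4,5): δ = 131.12°  ·
  (4,6): δ = 94.97°  ·
  (4,7): δ = 58.51°  ✓
  (5,6): δ = 143.86°  ·
  (5,7): δ = 107.40°  ·
  (6,7): δ = 143.54°  ·
antipodal pairs: 14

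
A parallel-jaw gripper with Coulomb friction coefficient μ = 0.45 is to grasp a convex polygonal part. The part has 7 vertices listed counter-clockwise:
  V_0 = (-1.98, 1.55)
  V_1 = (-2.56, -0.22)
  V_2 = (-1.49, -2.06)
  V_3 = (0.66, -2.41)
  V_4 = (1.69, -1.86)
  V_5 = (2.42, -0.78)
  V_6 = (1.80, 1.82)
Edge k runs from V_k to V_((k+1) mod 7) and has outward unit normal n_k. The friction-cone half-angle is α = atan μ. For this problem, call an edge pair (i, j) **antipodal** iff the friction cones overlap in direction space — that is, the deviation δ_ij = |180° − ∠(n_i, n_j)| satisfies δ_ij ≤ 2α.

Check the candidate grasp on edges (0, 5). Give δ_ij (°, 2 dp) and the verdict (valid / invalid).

δ = 31.56°, valid

α = atan 0.45 = 24.23°;  2α = 48.46°
edge 0: e_0 = (-0.58, -1.77);  n_0 = (-0.9503, +0.3114)
edge 5: e_5 = (-0.62, +2.60);  n_5 = (+0.9727, +0.2320)
∠(n_0, n_5) = 148.44°
δ = |180° − 148.44°| = 31.56°
31.56° ≤ 2α = 48.46°  →  valid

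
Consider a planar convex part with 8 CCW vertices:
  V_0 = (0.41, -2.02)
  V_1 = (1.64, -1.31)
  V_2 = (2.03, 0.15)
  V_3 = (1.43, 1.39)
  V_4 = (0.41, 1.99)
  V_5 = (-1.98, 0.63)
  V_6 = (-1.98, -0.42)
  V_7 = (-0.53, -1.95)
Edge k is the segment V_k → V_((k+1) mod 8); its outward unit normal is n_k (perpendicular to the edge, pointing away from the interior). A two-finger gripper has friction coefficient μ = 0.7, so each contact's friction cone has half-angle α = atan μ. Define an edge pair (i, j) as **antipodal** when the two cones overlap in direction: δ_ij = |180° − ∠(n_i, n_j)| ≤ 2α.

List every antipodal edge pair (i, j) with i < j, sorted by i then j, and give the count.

α = atan 0.7 = 34.99°;  2α = 69.98°
n_0 = (+0.4999, -0.8661)
n_1 = (+0.9661, -0.2581)
n_2 = (+0.9002, +0.4356)
n_3 = (+0.5070, +0.8619)
n_4 = (-0.4946, +0.8691)
n_5 = (-1.0000, -0.0000)
n_6 = (-0.7258, -0.6879)
n_7 = (-0.0743, -0.9972)
  (0,1): δ = 134.95°  ·
  (0,2): δ = 94.17°  ·
  (0,3): δ = 60.46°  ✓
  (0,4): δ = 0.35°  ✓
  (0,5): δ = 60.00°  ✓
  (0,6): δ = 103.47°  ·
  (0,7): δ = 145.75°  ·
  (1,2): δ = 139.22°  ·
  (1,3): δ = 105.51°  ·
  (1,4): δ = 45.40°  ✓
  (1,5): δ = 14.96°  ✓
  (1,6): δ = 58.42°  ✓
  (1,7): δ = 100.70°  ·
  (2,3): δ = 146.29°  ·
  (2,4): δ = 86.18°  ·
  (2,5): δ = 25.82°  ✓
  (2,6): δ = 17.64°  ✓
  (2,7): δ = 59.92°  ✓
  (3,4): δ = 119.89°  ·
  (3,5): δ = 59.53°  ✓
  (3,6): δ = 16.07°  ✓
  (3,7): δ = 26.21°  ✓
  (4,5): δ = 119.64°  ·
  (4,6): δ = 76.18°  ·
  (4,7): δ = 33.90°  ✓
  (5,6): δ = 136.54°  ·
  (5,7): δ = 94.26°  ·
  (6,7): δ = 137.72°  ·
antipodal pairs: 13

count = 13; pairs: (0,3), (0,4), (0,5), (1,4), (1,5), (1,6), (2,5), (2,6), (2,7), (3,5), (3,6), (3,7), (4,7)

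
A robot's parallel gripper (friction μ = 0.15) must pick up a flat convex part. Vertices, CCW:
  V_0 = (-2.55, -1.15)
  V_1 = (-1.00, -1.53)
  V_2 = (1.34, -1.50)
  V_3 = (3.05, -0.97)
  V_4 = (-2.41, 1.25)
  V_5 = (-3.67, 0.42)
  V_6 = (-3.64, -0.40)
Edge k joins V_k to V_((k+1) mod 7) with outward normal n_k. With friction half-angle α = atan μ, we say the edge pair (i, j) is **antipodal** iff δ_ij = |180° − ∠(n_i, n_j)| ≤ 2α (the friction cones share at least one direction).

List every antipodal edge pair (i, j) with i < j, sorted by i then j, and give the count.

α = atan 0.15 = 8.53°;  2α = 17.06°
n_0 = (-0.2381, -0.9712)
n_1 = (+0.0128, -0.9999)
n_2 = (+0.2960, -0.9552)
n_3 = (+0.3767, +0.9264)
n_4 = (-0.5501, +0.8351)
n_5 = (-0.9993, -0.0366)
n_6 = (-0.5668, -0.8238)
  (0,1): δ = 165.49°  ·
  (0,2): δ = 149.00°  ·
  (0,3): δ = 8.35°  ✓
  (0,4): δ = 47.15°  ·
  (0,5): δ = 105.87°  ·
  (0,6): δ = 159.24°  ·
  (1,2): δ = 163.51°  ·
  (1,3): δ = 22.86°  ·
  (1,4): δ = 32.64°  ·
  (1,5): δ = 91.36°  ·
  (1,6): δ = 144.73°  ·
  (2,3): δ = 39.35°  ·
  (2,4): δ = 16.15°  ✓
  (2,5): δ = 74.87°  ·
  (2,6): δ = 128.25°  ·
  (3,4): δ = 124.50°  ·
  (3,5): δ = 65.78°  ·
  (3,6): δ = 12.40°  ✓
  (4,5): δ = 121.28°  ·
  (4,6): δ = 67.90°  ·
  (5,6): δ = 126.63°  ·
antipodal pairs: 3

count = 3; pairs: (0,3), (2,4), (3,6)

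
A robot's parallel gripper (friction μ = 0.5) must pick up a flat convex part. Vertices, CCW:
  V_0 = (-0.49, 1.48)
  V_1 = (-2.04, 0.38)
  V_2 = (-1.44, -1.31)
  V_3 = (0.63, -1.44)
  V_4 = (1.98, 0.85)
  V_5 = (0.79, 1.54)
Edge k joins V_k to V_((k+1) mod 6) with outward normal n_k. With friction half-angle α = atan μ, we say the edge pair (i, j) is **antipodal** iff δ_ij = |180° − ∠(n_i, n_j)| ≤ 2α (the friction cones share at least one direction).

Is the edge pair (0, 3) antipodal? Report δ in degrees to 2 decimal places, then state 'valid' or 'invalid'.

α = atan 0.5 = 26.57°;  2α = 53.13°
edge 0: e_0 = (-1.55, -1.10);  n_0 = (-0.5787, +0.8155)
edge 3: e_3 = (+1.35, +2.29);  n_3 = (+0.8615, -0.5078)
∠(n_0, n_3) = 155.88°
δ = |180° − 155.88°| = 24.12°
24.12° ≤ 2α = 53.13°  →  valid

δ = 24.12°, valid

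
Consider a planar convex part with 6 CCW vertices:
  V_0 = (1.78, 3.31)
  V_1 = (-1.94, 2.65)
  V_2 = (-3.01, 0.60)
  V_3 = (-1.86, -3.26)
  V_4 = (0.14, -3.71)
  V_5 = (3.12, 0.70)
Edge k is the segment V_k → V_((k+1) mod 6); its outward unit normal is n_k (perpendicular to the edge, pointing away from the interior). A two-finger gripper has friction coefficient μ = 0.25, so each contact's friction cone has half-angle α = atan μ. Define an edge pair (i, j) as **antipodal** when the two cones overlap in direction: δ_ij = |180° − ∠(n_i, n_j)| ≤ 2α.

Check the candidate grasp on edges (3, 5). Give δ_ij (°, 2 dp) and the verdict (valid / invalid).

δ = 50.14°, invalid

α = atan 0.25 = 14.04°;  2α = 28.07°
edge 3: e_3 = (+2.00, -0.45);  n_3 = (-0.2195, -0.9756)
edge 5: e_5 = (-1.34, +2.61);  n_5 = (+0.8896, +0.4567)
∠(n_3, n_5) = 129.86°
δ = |180° − 129.86°| = 50.14°
50.14° > 2α = 28.07°  →  invalid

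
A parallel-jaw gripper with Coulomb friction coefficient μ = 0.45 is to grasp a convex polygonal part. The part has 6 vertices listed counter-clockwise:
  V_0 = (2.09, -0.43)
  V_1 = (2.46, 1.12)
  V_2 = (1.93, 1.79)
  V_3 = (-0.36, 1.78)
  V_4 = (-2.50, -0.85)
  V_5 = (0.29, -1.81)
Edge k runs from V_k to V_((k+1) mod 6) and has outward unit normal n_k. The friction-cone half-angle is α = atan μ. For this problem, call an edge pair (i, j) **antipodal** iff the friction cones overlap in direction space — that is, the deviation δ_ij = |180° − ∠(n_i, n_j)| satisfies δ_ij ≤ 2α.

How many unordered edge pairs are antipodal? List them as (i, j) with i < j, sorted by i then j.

α = atan 0.45 = 24.23°;  2α = 48.46°
n_0 = (+0.9727, -0.2322)
n_1 = (+0.7843, +0.6204)
n_2 = (-0.0044, +1.0000)
n_3 = (-0.7757, +0.6311)
n_4 = (-0.3254, -0.9456)
n_5 = (+0.6084, -0.7936)
  (0,1): δ = 128.23°  ·
  (0,2): δ = 76.32°  ·
  (0,3): δ = 25.71°  ✓
  (0,4): δ = 84.44°  ·
  (0,5): δ = 140.90°  ·
  (1,2): δ = 128.10°  ·
  (1,3): δ = 77.48°  ·
  (1,4): δ = 32.67°  ✓
  (1,5): δ = 89.13°  ·
  (2,3): δ = 129.39°  ·
  (2,4): δ = 19.24°  ✓
  (2,5): δ = 37.23°  ✓
  (3,4): δ = 69.85°  ·
  (3,5): δ = 13.39°  ✓
  (4,5): δ = 123.54°  ·
antipodal pairs: 5

count = 5; pairs: (0,3), (1,4), (2,4), (2,5), (3,5)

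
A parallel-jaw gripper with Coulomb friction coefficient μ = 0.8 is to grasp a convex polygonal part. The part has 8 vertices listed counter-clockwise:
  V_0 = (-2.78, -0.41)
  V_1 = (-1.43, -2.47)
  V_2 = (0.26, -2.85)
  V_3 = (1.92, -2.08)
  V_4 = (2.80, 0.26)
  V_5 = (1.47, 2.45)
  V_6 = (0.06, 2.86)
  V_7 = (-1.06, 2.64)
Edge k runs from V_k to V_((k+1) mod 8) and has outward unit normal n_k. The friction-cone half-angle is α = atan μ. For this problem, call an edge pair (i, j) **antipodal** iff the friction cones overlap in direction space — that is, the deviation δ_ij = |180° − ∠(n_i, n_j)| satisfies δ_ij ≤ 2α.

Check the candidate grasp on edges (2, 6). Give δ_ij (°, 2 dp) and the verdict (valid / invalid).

δ = 13.77°, valid

α = atan 0.8 = 38.66°;  2α = 77.32°
edge 2: e_2 = (+1.66, +0.77);  n_2 = (+0.4208, -0.9072)
edge 6: e_6 = (-1.12, -0.22);  n_6 = (-0.1927, +0.9812)
∠(n_2, n_6) = 166.23°
δ = |180° − 166.23°| = 13.77°
13.77° ≤ 2α = 77.32°  →  valid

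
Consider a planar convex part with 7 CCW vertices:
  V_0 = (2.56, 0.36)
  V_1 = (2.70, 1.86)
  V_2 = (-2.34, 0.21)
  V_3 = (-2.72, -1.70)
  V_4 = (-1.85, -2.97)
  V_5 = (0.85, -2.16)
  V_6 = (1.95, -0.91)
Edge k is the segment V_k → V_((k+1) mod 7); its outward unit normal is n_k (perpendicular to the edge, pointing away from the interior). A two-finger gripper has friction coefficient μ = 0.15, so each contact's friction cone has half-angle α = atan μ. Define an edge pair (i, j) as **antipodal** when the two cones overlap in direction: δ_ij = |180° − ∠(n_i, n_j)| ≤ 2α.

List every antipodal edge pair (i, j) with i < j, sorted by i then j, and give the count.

α = atan 0.15 = 8.53°;  2α = 17.06°
n_0 = (+0.9957, -0.0929)
n_1 = (-0.3111, +0.9504)
n_2 = (-0.9808, +0.1951)
n_3 = (-0.8250, -0.5651)
n_4 = (+0.2873, -0.9578)
n_5 = (+0.7507, -0.6606)
n_6 = (+0.9014, -0.4330)
  (0,1): δ = 66.54°  ·
  (0,2): δ = 5.92°  ✓
  (0,3): δ = 39.74°  ·
  (0,4): δ = 112.03°  ·
  (0,5): δ = 143.98°  ·
  (0,6): δ = 159.68°  ·
  (1,2): δ = 119.38°  ·
  (1,3): δ = 73.71°  ·
  (1,4): δ = 1.43°  ✓
  (1,5): δ = 30.52°  ·
  (1,6): δ = 46.22°  ·
  (2,3): δ = 134.34°  ·
  (2,4): δ = 62.05°  ·
  (2,5): δ = 30.10°  ·
  (2,6): δ = 14.40°  ✓
  (3,4): δ = 107.71°  ·
  (3,5): δ = 75.76°  ·
  (3,6): δ = 60.07°  ·
  (4,5): δ = 148.05°  ·
  (4,6): δ = 132.35°  ·
  (5,6): δ = 164.31°  ·
antipodal pairs: 3

count = 3; pairs: (0,2), (1,4), (2,6)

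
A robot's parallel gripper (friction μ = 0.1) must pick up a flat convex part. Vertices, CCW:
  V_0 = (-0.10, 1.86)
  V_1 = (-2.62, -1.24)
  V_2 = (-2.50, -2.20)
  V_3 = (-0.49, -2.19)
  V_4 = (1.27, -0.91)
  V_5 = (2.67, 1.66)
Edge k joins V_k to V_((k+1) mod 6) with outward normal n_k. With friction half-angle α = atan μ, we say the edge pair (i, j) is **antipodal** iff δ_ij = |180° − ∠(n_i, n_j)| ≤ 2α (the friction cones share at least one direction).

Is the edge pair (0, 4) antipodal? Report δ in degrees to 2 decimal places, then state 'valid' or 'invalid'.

α = atan 0.1 = 5.71°;  2α = 11.42°
edge 0: e_0 = (-2.52, -3.10);  n_0 = (-0.7760, +0.6308)
edge 4: e_4 = (+1.40, +2.57);  n_4 = (+0.8782, -0.4784)
∠(n_0, n_4) = 169.47°
δ = |180° − 169.47°| = 10.53°
10.53° ≤ 2α = 11.42°  →  valid

δ = 10.53°, valid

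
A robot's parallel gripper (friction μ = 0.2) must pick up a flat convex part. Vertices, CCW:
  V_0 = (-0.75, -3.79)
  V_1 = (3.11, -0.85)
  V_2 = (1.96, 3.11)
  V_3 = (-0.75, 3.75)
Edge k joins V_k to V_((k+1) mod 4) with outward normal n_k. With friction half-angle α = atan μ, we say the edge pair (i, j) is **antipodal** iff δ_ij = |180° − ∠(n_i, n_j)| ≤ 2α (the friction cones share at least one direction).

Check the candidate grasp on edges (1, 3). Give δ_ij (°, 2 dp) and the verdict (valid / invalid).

α = atan 0.2 = 11.31°;  2α = 22.62°
edge 1: e_1 = (-1.15, +3.96);  n_1 = (+0.9603, +0.2789)
edge 3: e_3 = (+0.00, -7.54);  n_3 = (-1.0000, -0.0000)
∠(n_1, n_3) = 163.81°
δ = |180° − 163.81°| = 16.19°
16.19° ≤ 2α = 22.62°  →  valid

δ = 16.19°, valid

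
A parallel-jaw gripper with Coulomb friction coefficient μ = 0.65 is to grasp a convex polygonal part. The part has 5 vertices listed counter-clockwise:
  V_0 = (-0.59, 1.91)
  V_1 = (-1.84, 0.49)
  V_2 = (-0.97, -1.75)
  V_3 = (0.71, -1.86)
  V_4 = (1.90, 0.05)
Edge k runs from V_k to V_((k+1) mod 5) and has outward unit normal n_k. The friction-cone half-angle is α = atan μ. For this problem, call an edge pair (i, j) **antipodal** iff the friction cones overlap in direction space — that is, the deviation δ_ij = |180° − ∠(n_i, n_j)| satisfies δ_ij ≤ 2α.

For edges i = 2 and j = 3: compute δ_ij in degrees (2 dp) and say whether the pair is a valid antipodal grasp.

α = atan 0.65 = 33.02°;  2α = 66.05°
edge 2: e_2 = (+1.68, -0.11);  n_2 = (-0.0653, -0.9979)
edge 3: e_3 = (+1.19, +1.91);  n_3 = (+0.8487, -0.5288)
∠(n_2, n_3) = 61.82°
δ = |180° − 61.82°| = 118.18°
118.18° > 2α = 66.05°  →  invalid

δ = 118.18°, invalid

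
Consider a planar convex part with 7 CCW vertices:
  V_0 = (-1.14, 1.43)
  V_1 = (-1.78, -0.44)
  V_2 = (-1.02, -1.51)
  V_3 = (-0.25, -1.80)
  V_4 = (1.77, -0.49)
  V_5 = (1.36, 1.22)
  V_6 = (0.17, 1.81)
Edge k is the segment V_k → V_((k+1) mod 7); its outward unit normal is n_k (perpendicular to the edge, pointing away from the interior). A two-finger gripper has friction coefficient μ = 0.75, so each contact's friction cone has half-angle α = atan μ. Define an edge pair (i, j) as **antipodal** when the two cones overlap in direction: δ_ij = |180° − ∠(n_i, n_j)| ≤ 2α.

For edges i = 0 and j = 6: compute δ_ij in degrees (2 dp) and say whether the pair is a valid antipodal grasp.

α = atan 0.75 = 36.87°;  2α = 73.74°
edge 0: e_0 = (-0.64, -1.87);  n_0 = (-0.9461, +0.3238)
edge 6: e_6 = (-1.31, -0.38);  n_6 = (-0.2786, +0.9604)
∠(n_0, n_6) = 54.93°
δ = |180° − 54.93°| = 125.07°
125.07° > 2α = 73.74°  →  invalid

δ = 125.07°, invalid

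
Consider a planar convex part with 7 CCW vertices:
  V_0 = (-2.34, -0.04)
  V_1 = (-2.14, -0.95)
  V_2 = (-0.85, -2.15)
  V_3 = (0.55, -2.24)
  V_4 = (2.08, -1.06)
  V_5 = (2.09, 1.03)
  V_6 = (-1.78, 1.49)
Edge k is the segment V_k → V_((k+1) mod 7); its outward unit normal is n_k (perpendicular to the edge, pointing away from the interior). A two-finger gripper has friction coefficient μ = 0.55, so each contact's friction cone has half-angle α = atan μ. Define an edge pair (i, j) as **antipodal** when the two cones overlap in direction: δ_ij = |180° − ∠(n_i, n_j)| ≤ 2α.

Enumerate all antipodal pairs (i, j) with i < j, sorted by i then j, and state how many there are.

count = 7; pairs: (0,4), (1,4), (1,5), (2,5), (3,5), (3,6), (4,6)

α = atan 0.55 = 28.81°;  2α = 57.62°
n_0 = (-0.9767, -0.2147)
n_1 = (-0.6811, -0.7322)
n_2 = (-0.0642, -0.9979)
n_3 = (+0.6107, -0.7919)
n_4 = (+1.0000, -0.0048)
n_5 = (+0.1180, +0.9930)
n_6 = (-0.9391, +0.3437)
  (0,1): δ = 145.33°  ·
  (0,2): δ = 106.07°  ·
  (0,3): δ = 64.75°  ·
  (0,4): δ = 12.67°  ✓
  (0,5): δ = 70.83°  ·
  (0,6): δ = 147.50°  ·
  (1,2): δ = 140.75°  ·
  (1,3): δ = 99.43°  ·
  (1,4): δ = 47.34°  ✓
  (1,5): δ = 36.15°  ✓
  (1,6): δ = 112.83°  ·
  (2,3): δ = 138.68°  ·
  (2,4): δ = 86.60°  ·
  (2,5): δ = 3.10°  ✓
  (2,6): δ = 73.57°  ·
  (3,4): δ = 127.92°  ·
  (3,5): δ = 44.42°  ✓
  (3,6): δ = 32.26°  ✓
  (4,5): δ = 96.50°  ·
  (4,6): δ = 19.83°  ✓
  (5,6): δ = 103.32°  ·
antipodal pairs: 7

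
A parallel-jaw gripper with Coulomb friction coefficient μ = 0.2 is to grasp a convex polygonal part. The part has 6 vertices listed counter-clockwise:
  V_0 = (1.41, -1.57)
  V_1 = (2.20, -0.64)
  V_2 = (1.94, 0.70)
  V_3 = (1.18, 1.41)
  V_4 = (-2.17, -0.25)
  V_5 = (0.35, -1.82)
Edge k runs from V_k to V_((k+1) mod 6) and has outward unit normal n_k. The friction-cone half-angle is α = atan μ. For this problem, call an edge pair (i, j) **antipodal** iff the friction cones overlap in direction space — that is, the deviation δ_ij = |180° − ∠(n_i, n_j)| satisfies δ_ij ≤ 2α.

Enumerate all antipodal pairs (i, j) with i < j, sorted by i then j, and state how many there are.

count = 2; pairs: (2,4), (3,5)

α = atan 0.2 = 11.31°;  2α = 22.62°
n_0 = (+0.7621, -0.6474)
n_1 = (+0.9817, +0.1905)
n_2 = (+0.6827, +0.7307)
n_3 = (-0.4440, +0.8960)
n_4 = (-0.5288, -0.8488)
n_5 = (+0.2296, -0.9733)
  (0,1): δ = 128.67°  ·
  (0,2): δ = 92.71°  ·
  (0,3): δ = 23.29°  ·
  (0,4): δ = 98.42°  ·
  (0,5): δ = 143.62°  ·
  (1,2): δ = 144.03°  ·
  (1,3): δ = 74.62°  ·
  (1,4): δ = 47.10°  ·
  (1,5): δ = 92.29°  ·
  (2,3): δ = 110.59°  ·
  (2,4): δ = 11.13°  ✓
  (2,5): δ = 56.32°  ·
  (3,4): δ = 58.28°  ·
  (3,5): δ = 13.09°  ✓
  (4,5): δ = 134.81°  ·
antipodal pairs: 2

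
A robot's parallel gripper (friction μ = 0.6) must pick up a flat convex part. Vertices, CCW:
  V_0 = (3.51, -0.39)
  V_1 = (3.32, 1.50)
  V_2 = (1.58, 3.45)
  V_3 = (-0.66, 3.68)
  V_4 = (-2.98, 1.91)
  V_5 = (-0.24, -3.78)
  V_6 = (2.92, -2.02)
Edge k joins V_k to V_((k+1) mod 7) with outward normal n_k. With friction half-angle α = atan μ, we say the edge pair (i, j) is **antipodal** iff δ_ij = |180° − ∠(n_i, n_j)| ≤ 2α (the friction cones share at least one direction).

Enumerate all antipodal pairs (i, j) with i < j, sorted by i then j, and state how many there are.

α = atan 0.6 = 30.96°;  2α = 61.93°
n_0 = (+0.9950, +0.1000)
n_1 = (+0.7461, +0.6658)
n_2 = (+0.1021, +0.9948)
n_3 = (-0.6066, +0.7950)
n_4 = (-0.9010, -0.4339)
n_5 = (+0.4866, -0.8736)
n_6 = (+0.9403, -0.3404)
  (0,1): δ = 144.00°  ·
  (0,2): δ = 101.60°  ·
  (0,3): δ = 58.40°  ✓
  (0,4): δ = 19.97°  ✓
  (0,5): δ = 113.38°  ·
  (0,6): δ = 154.36°  ·
  (1,2): δ = 137.61°  ·
  (1,3): δ = 94.40°  ·
  (1,4): δ = 16.03°  ✓
  (1,5): δ = 77.37°  ·
  (1,6): δ = 118.36°  ·
  (2,3): δ = 136.80°  ·
  (2,4): δ = 58.42°  ✓
  (2,5): δ = 34.98°  ✓
  (2,6): δ = 75.96°  ·
  (3,4): δ = 101.63°  ·
  (3,5): δ = 8.22°  ✓
  (3,6): δ = 32.76°  ✓
  (4,5): δ = 86.60°  ·
  (4,6): δ = 45.61°  ✓
  (5,6): δ = 139.01°  ·
antipodal pairs: 8

count = 8; pairs: (0,3), (0,4), (1,4), (2,4), (2,5), (3,5), (3,6), (4,6)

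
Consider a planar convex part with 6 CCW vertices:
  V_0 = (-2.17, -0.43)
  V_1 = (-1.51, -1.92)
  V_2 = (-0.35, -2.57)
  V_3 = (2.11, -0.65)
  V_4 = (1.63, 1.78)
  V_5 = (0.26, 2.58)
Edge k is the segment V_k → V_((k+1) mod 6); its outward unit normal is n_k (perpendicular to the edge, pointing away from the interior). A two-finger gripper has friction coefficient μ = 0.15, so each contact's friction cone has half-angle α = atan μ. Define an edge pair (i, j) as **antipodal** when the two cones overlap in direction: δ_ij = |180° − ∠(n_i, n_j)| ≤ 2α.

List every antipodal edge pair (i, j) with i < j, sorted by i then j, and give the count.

α = atan 0.15 = 8.53°;  2α = 17.06°
n_0 = (-0.9143, -0.4050)
n_1 = (-0.4888, -0.8724)
n_2 = (+0.6153, -0.7883)
n_3 = (+0.9810, +0.1938)
n_4 = (+0.5043, +0.8636)
n_5 = (-0.7781, +0.6282)
  (0,1): δ = 143.15°  ·
  (0,2): δ = 75.92°  ·
  (0,3): δ = 12.72°  ✓
  (0,4): δ = 35.83°  ·
  (0,5): δ = 117.19°  ·
  (1,2): δ = 112.76°  ·
  (1,3): δ = 49.56°  ·
  (1,4): δ = 1.02°  ✓
  (1,5): δ = 80.35°  ·
  (2,3): δ = 116.80°  ·
  (2,4): δ = 68.25°  ·
  (2,5): δ = 13.11°  ✓
  (3,4): δ = 131.46°  ·
  (3,5): δ = 50.09°  ·
  (4,5): δ = 98.63°  ·
antipodal pairs: 3

count = 3; pairs: (0,3), (1,4), (2,5)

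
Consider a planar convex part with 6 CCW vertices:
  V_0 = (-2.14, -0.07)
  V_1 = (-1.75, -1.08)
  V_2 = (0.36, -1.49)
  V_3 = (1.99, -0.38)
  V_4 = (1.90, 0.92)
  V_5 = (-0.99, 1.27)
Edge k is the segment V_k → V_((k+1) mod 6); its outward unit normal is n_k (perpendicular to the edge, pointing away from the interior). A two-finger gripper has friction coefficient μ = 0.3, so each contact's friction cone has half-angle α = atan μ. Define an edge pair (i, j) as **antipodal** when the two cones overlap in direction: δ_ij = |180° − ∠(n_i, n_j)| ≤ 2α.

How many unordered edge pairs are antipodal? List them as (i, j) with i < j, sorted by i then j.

α = atan 0.3 = 16.70°;  2α = 33.40°
n_0 = (-0.9329, -0.3602)
n_1 = (-0.1907, -0.9816)
n_2 = (+0.5629, -0.8265)
n_3 = (+0.9976, +0.0691)
n_4 = (+0.1202, +0.9927)
n_5 = (-0.7589, +0.6513)
  (0,1): δ = 122.11°  ·
  (0,2): δ = 76.86°  ·
  (0,3): δ = 17.15°  ✓
  (0,4): δ = 61.98°  ·
  (0,5): δ = 118.25°  ·
  (1,2): δ = 134.75°  ·
  (1,3): δ = 75.04°  ·
  (1,4): δ = 4.09°  ✓
  (1,5): δ = 60.36°  ·
  (2,3): δ = 120.29°  ·
  (2,4): δ = 41.16°  ·
  (2,5): δ = 15.11°  ✓
  (3,4): δ = 100.87°  ·
  (3,5): δ = 44.60°  ·
  (4,5): δ = 123.73°  ·
antipodal pairs: 3

count = 3; pairs: (0,3), (1,4), (2,5)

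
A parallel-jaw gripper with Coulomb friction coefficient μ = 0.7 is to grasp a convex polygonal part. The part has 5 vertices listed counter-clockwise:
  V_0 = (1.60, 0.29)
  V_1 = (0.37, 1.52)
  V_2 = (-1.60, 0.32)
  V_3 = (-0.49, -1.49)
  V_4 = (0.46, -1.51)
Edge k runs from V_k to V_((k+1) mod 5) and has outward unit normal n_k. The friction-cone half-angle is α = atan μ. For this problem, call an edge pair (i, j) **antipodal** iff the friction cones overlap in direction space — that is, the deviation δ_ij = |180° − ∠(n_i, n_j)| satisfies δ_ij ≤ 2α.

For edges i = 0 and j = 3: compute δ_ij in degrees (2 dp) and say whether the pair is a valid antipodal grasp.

α = atan 0.7 = 34.99°;  2α = 69.98°
edge 0: e_0 = (-1.23, +1.23);  n_0 = (+0.7071, +0.7071)
edge 3: e_3 = (+0.95, -0.02);  n_3 = (-0.0210, -0.9998)
∠(n_0, n_3) = 136.21°
δ = |180° − 136.21°| = 43.79°
43.79° ≤ 2α = 69.98°  →  valid

δ = 43.79°, valid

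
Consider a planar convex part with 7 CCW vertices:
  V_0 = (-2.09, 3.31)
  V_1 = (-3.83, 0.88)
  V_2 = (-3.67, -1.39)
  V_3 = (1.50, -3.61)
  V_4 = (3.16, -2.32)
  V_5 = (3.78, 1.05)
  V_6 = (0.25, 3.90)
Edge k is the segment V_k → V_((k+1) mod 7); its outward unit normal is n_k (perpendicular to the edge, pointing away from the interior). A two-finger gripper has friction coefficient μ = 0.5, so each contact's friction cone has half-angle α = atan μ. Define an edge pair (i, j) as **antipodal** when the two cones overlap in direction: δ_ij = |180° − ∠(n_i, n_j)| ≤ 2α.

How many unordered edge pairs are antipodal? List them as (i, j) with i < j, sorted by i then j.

α = atan 0.5 = 26.57°;  2α = 53.13°
n_0 = (-0.8131, +0.5822)
n_1 = (-0.9975, -0.0703)
n_2 = (-0.3946, -0.9189)
n_3 = (+0.6136, -0.7896)
n_4 = (+0.9835, -0.1809)
n_5 = (+0.6282, +0.7781)
n_6 = (-0.2445, +0.9697)
  (0,1): δ = 140.36°  ·
  (0,2): δ = 77.63°  ·
  (0,3): δ = 16.54°  ✓
  (0,4): δ = 25.18°  ✓
  (0,5): δ = 86.69°  ·
  (0,6): δ = 139.76°  ·
  (1,2): δ = 117.27°  ·
  (1,3): δ = 56.18°  ·
  (1,4): δ = 14.46°  ✓
  (1,5): δ = 47.05°  ✓
  (1,6): δ = 100.12°  ·
  (2,3): δ = 118.91°  ·
  (2,4): δ = 77.19°  ·
  (2,5): δ = 15.68°  ✓
  (2,6): δ = 37.39°  ✓
  (3,4): δ = 138.28°  ·
  (3,5): δ = 76.77°  ·
  (3,6): δ = 23.70°  ✓
  (4,5): δ = 118.49°  ·
  (4,6): δ = 65.42°  ·
  (5,6): δ = 126.93°  ·
antipodal pairs: 7

count = 7; pairs: (0,3), (0,4), (1,4), (1,5), (2,5), (2,6), (3,6)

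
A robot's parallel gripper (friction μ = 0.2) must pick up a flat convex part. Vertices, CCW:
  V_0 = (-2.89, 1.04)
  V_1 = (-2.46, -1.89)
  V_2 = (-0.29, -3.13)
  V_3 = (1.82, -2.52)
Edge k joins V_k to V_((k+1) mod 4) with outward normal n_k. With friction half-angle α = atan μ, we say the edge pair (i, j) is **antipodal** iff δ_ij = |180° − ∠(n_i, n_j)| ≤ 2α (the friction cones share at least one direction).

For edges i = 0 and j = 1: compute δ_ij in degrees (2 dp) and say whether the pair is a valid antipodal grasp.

α = atan 0.2 = 11.31°;  2α = 22.62°
edge 0: e_0 = (+0.43, -2.93);  n_0 = (-0.9894, -0.1452)
edge 1: e_1 = (+2.17, -1.24);  n_1 = (-0.4961, -0.8682)
∠(n_0, n_1) = 51.91°
δ = |180° − 51.91°| = 128.09°
128.09° > 2α = 22.62°  →  invalid

δ = 128.09°, invalid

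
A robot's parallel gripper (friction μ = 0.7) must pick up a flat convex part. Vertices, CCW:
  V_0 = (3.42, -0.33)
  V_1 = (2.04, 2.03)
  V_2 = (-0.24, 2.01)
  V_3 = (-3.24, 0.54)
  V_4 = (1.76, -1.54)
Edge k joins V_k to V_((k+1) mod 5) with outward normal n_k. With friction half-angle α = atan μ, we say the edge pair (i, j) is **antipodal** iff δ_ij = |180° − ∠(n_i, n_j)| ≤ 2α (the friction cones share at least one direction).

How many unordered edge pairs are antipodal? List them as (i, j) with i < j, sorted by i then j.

α = atan 0.7 = 34.99°;  2α = 69.98°
n_0 = (+0.8632, +0.5048)
n_1 = (-0.0088, +1.0000)
n_2 = (-0.4400, +0.8980)
n_3 = (-0.3841, -0.9233)
n_4 = (+0.5890, -0.8081)
  (0,1): δ = 119.81°  ·
  (0,2): δ = 94.21°  ·
  (0,3): δ = 37.10°  ✓
  (0,4): δ = 95.77°  ·
  (1,2): δ = 154.40°  ·
  (1,3): δ = 23.09°  ✓
  (1,4): δ = 35.59°  ✓
  (2,3): δ = 48.69°  ✓
  (2,4): δ = 9.98°  ✓
  (3,4): δ = 121.32°  ·
antipodal pairs: 5

count = 5; pairs: (0,3), (1,3), (1,4), (2,3), (2,4)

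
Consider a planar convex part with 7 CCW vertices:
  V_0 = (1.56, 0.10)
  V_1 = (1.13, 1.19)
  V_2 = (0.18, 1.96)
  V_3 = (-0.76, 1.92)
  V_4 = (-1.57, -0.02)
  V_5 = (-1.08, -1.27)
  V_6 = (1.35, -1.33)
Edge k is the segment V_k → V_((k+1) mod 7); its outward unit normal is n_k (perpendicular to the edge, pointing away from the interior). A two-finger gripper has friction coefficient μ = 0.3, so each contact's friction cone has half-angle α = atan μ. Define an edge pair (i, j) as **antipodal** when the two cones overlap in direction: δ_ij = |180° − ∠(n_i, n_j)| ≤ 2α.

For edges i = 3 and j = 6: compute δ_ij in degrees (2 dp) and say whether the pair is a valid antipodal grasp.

δ = 14.31°, valid

α = atan 0.3 = 16.70°;  2α = 33.40°
edge 3: e_3 = (-0.81, -1.94);  n_3 = (-0.9228, +0.3853)
edge 6: e_6 = (+0.21, +1.43);  n_6 = (+0.9894, -0.1453)
∠(n_3, n_6) = 165.69°
δ = |180° − 165.69°| = 14.31°
14.31° ≤ 2α = 33.40°  →  valid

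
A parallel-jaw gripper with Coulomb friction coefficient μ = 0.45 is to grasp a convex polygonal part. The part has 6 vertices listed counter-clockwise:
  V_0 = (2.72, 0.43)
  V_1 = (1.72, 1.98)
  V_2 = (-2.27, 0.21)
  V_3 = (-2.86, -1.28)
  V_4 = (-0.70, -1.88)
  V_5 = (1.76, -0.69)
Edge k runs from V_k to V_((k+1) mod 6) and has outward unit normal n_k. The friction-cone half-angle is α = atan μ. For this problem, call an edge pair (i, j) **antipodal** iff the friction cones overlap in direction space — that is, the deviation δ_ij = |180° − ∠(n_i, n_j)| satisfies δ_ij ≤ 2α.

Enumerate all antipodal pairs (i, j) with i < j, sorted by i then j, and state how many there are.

α = atan 0.45 = 24.23°;  2α = 48.46°
n_0 = (+0.8403, +0.5421)
n_1 = (-0.4055, +0.9141)
n_2 = (-0.9298, +0.3682)
n_3 = (-0.2676, -0.9635)
n_4 = (+0.4355, -0.9002)
n_5 = (+0.7593, -0.6508)
  (0,1): δ = 98.91°  ·
  (0,2): δ = 54.43°  ·
  (0,3): δ = 41.65°  ✓
  (0,4): δ = 82.99°  ·
  (0,5): δ = 106.57°  ·
  (1,2): δ = 135.52°  ·
  (1,3): δ = 39.45°  ✓
  (1,4): δ = 1.89°  ✓
  (1,5): δ = 25.48°  ✓
  (2,3): δ = 83.92°  ·
  (2,4): δ = 42.58°  ✓
  (2,5): δ = 19.00°  ✓
  (3,4): δ = 138.66°  ·
  (3,5): δ = 115.08°  ·
  (4,5): δ = 156.42°  ·
antipodal pairs: 6

count = 6; pairs: (0,3), (1,3), (1,4), (1,5), (2,4), (2,5)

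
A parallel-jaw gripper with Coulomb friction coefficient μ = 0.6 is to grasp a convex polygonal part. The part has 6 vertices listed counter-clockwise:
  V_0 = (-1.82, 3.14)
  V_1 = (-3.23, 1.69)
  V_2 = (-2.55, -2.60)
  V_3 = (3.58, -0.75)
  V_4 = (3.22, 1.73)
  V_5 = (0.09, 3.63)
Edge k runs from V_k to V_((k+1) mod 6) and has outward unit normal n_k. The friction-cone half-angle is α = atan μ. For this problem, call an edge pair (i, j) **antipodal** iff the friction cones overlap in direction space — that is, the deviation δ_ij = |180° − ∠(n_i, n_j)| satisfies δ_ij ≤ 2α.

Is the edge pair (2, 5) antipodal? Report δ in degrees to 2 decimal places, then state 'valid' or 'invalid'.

α = atan 0.6 = 30.96°;  2α = 61.93°
edge 2: e_2 = (+6.13, +1.85);  n_2 = (+0.2889, -0.9574)
edge 5: e_5 = (-1.91, -0.49);  n_5 = (-0.2485, +0.9686)
∠(n_2, n_5) = 177.60°
δ = |180° − 177.60°| = 2.40°
2.40° ≤ 2α = 61.93°  →  valid

δ = 2.40°, valid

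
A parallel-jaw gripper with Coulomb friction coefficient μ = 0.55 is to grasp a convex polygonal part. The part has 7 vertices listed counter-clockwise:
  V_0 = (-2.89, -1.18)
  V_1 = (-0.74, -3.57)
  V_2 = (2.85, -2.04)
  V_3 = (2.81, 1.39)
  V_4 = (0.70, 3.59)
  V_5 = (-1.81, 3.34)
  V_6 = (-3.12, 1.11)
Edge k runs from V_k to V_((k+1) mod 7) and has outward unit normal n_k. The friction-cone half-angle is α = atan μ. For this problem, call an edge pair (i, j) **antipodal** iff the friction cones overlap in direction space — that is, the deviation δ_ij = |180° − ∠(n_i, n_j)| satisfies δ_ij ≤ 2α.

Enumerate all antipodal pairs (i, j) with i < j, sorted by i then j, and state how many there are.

count = 8; pairs: (0,2), (0,3), (0,4), (1,4), (1,5), (2,5), (2,6), (3,6)

α = atan 0.55 = 28.81°;  2α = 57.62°
n_0 = (-0.7434, -0.6688)
n_1 = (+0.3921, -0.9199)
n_2 = (+0.9999, +0.0117)
n_3 = (+0.7217, +0.6922)
n_4 = (-0.0991, +0.9951)
n_5 = (-0.8622, +0.5065)
n_6 = (-0.9950, -0.0999)
  (0,1): δ = 108.89°  ·
  (0,2): δ = 41.31°  ✓
  (0,3): δ = 1.83°  ✓
  (0,4): δ = 53.71°  ✓
  (0,5): δ = 107.59°  ·
  (0,6): δ = 143.76°  ·
  (1,2): δ = 112.41°  ·
  (1,3): δ = 69.28°  ·
  (1,4): δ = 17.39°  ✓
  (1,5): δ = 36.49°  ✓
  (1,6): δ = 72.65°  ·
  (2,3): δ = 136.86°  ·
  (2,4): δ = 84.98°  ·
  (2,5): δ = 31.10°  ✓
  (2,6): δ = 5.07°  ✓
  (3,4): δ = 128.12°  ·
  (3,5): δ = 74.24°  ·
  (3,6): δ = 38.07°  ✓
  (4,5): δ = 126.12°  ·
  (4,6): δ = 89.95°  ·
  (5,6): δ = 143.83°  ·
antipodal pairs: 8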